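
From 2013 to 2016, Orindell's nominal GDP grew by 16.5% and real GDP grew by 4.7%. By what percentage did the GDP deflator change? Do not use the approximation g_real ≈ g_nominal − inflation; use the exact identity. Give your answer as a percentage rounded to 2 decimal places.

11.27%

(1 + g_nom) = (1 + g_real)(1 + π), so π = 1.1650 / 1.0470 − 1 = 0.11270.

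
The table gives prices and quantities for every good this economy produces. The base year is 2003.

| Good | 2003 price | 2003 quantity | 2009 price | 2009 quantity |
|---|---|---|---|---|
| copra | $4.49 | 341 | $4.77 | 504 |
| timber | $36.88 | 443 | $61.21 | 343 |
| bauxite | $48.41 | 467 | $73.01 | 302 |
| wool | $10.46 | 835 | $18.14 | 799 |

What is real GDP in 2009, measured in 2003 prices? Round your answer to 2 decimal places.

Real GDP 2009 = Σ (p_2003 × q_2009) = 4.49·504 + 36.88·343 + 48.41·302 + 10.46·799 = 37890.16.

$37890.16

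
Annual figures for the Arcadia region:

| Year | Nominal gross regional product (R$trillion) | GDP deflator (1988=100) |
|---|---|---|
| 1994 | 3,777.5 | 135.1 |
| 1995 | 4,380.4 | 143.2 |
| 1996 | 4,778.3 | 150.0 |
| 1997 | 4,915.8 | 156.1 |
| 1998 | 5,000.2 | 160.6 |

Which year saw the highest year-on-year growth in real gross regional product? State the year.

1995: real = 4380.4/1.432 = 3058.94; growth vs 1994 (2796.08) = 9.40%.
1996: real = 4778.3/1.500 = 3185.53; growth vs 1995 (3058.94) = 4.14%.
1997: real = 4915.8/1.561 = 3149.14; growth vs 1996 (3185.53) = -1.14%.
1998: real = 5000.2/1.606 = 3113.45; growth vs 1997 (3149.14) = -1.13%.

1995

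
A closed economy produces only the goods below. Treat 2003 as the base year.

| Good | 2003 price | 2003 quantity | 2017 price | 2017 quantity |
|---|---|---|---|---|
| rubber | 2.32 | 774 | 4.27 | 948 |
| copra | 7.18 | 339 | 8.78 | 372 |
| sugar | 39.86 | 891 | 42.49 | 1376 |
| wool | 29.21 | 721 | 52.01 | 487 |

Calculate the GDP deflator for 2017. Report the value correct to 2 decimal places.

Nominal GDP 2017 = 4.27·948 + 8.78·372 + 42.49·1376 + 52.01·487 = 91109.23.
Real GDP 2017 (at 2003 prices) = 2.32·948 + 7.18·372 + 39.86·1376 + 29.21·487 = 73942.95.
Deflator = Nominal/Real × 100 = 91109.23/73942.95 × 100 = 123.216.

123.22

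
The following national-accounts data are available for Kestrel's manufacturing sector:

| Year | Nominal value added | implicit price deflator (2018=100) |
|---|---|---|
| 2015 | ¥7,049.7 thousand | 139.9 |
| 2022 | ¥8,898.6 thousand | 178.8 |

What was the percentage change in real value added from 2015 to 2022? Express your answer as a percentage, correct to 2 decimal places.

Real value added 2015 = 7049.7 / 1.399 = 5039.10.
Real value added 2022 = 8898.6 / 1.788 = 4976.85.
Real growth = 4976.85 / 5039.10 − 1 = -0.0124.

-1.24%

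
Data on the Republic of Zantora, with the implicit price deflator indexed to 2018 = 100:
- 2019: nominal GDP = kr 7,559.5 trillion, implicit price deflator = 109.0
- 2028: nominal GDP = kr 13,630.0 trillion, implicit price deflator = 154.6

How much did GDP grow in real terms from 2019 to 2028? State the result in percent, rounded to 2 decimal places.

27.12%

Real GDP 2019 = 7559.5 / 1.090 = 6935.32.
Real GDP 2028 = 13630.0 / 1.546 = 8816.30.
Real growth = 8816.30 / 6935.32 − 1 = 0.2712.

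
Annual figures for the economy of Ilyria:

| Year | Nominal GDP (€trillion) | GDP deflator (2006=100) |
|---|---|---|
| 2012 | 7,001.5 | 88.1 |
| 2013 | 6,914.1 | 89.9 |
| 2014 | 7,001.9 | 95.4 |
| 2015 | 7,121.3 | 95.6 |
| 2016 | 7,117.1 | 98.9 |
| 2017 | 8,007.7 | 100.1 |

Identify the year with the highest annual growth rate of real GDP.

2017

2013: real = 6914.1/0.899 = 7690.88; growth vs 2012 (7947.22) = -3.23%.
2014: real = 7001.9/0.954 = 7339.52; growth vs 2013 (7690.88) = -4.57%.
2015: real = 7121.3/0.956 = 7449.06; growth vs 2014 (7339.52) = 1.49%.
2016: real = 7117.1/0.989 = 7196.26; growth vs 2015 (7449.06) = -3.39%.
2017: real = 8007.7/1.001 = 7999.70; growth vs 2016 (7196.26) = 11.16%.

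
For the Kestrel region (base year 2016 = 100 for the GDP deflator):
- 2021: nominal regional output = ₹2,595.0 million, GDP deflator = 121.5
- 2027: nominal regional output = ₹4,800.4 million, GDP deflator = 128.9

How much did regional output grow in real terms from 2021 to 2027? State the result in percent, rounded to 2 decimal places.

Deflate each year: 2021 → 2595.0/1.215 = 2135.80; 2027 → 4800.4/1.289 = 3724.13.
So real regional output changed by 3724.13/2135.80 − 1 = 0.7437, i.e. 74.37%.

74.37%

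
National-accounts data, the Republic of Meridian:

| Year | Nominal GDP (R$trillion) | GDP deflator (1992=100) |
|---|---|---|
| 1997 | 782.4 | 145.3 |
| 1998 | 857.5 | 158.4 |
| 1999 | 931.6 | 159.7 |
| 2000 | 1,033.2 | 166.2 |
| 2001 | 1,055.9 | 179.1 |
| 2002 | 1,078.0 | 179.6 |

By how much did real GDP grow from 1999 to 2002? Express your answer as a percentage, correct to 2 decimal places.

2.89%

Real GDP 1999 = 931.6/1.597 = 583.34.
Real GDP 2002 = 1078.0/1.796 = 600.22.
Change = 600.22/583.34 − 1 = 0.0289.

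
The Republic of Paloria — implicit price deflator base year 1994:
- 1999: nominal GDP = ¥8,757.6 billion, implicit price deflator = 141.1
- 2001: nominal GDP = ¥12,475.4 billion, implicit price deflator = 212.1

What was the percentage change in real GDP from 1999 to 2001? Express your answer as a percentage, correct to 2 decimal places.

-5.23%

Real GDP 1999 = 8757.6 / 1.411 = 6206.66.
Real GDP 2001 = 12475.4 / 2.121 = 5881.85.
Real growth = 5881.85 / 6206.66 − 1 = -0.0523.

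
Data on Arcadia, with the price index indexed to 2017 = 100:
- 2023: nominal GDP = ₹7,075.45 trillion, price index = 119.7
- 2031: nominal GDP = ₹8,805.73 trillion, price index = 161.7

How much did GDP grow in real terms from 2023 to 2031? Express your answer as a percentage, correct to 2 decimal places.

Real GDP 2023 = 7075.45 / 1.197 = 5910.99.
Real GDP 2031 = 8805.73 / 1.617 = 5445.72.
Real growth = 5445.72 / 5910.99 − 1 = -0.0787.

-7.87%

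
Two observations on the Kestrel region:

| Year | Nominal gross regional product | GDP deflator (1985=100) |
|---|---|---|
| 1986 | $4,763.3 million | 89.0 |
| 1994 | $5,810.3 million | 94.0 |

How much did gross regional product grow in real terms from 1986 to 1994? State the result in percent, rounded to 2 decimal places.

15.49%

Real gross regional product 1986 = 4763.3 / 0.890 = 5352.02.
Real gross regional product 1994 = 5810.3 / 0.940 = 6181.17.
Real growth = 6181.17 / 5352.02 − 1 = 0.1549.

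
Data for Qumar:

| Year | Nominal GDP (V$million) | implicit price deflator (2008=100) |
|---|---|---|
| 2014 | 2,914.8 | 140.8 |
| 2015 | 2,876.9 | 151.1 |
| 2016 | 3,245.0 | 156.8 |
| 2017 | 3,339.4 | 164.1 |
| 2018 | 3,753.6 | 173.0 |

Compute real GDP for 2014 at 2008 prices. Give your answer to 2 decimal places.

Real GDP 2014 = 2914.8 / 1.408 = 2070.17.

V$2,070.17 million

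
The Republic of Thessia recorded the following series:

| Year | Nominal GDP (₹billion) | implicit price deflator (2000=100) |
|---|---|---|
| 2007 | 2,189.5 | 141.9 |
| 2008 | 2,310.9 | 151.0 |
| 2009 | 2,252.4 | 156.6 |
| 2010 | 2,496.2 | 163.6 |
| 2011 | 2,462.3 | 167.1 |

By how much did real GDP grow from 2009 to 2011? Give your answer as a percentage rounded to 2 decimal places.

2.45%

Real GDP 2009 = 2252.4/1.566 = 1438.31.
Real GDP 2011 = 2462.3/1.671 = 1473.55.
Change = 1473.55/1438.31 − 1 = 0.0245.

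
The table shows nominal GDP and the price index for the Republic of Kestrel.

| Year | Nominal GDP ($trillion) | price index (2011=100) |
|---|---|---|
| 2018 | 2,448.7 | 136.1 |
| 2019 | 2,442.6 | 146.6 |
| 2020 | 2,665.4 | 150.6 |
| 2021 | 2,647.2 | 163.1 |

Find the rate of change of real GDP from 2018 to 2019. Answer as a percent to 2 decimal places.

Real GDP 2018 = 2448.7/1.361 = 1799.19.
Real GDP 2019 = 2442.6/1.466 = 1666.17.
Change = 1666.17/1799.19 − 1 = -0.0739.

-7.39%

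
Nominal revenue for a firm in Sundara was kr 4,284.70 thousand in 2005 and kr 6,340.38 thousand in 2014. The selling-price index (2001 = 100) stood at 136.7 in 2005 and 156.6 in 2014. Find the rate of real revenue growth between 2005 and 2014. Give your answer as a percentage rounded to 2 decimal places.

Deflate each year: 2005 → 4284.70/1.367 = 3134.38; 2014 → 6340.38/1.566 = 4048.77.
So real revenue changed by 4048.77/3134.38 − 1 = 0.2917, i.e. 29.17%.

29.17%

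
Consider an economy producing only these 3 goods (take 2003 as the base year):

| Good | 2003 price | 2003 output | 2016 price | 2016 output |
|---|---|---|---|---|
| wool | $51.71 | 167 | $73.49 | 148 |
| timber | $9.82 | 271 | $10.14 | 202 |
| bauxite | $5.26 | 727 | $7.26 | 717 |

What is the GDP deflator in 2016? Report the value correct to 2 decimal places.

135.22

Nominal GDP 2016 = 73.49·148 + 10.14·202 + 7.26·717 = 18130.22.
Real GDP 2016 (at 2003 prices) = 51.71·148 + 9.82·202 + 5.26·717 = 13408.14.
Deflator = Nominal/Real × 100 = 18130.22/13408.14 × 100 = 135.218.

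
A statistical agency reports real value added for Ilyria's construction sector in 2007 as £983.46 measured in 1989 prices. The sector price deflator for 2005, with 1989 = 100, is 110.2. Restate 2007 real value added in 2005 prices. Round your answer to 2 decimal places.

Real value added in 2005 prices = Real value added in 1989 prices × (P_2005/P_1989) = 983.46 × 1.102 = 1083.77.

£1,083.77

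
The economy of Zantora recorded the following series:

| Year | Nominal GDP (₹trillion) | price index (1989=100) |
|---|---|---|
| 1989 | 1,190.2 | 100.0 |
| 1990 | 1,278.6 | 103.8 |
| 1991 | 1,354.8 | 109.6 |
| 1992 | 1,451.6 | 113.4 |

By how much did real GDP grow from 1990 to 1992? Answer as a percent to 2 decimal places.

3.92%

Real GDP 1990 = 1278.6/1.038 = 1231.79.
Real GDP 1992 = 1451.6/1.134 = 1280.07.
Change = 1280.07/1231.79 − 1 = 0.0392.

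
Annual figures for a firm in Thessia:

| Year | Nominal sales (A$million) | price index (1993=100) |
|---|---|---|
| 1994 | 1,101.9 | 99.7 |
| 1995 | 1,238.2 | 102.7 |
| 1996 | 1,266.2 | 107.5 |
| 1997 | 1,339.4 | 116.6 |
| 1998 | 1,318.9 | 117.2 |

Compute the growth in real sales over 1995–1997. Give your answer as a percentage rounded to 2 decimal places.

-4.72%

Real sales 1995 = 1238.2/1.027 = 1205.65.
Real sales 1997 = 1339.4/1.166 = 1148.71.
Change = 1148.71/1205.65 − 1 = -0.0472.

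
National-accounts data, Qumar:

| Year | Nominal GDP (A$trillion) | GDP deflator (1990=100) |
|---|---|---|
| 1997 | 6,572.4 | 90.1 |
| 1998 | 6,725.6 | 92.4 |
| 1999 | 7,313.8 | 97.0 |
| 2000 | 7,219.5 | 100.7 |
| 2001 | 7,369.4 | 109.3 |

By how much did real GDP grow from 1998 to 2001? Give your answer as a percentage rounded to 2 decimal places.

-7.37%

Real GDP 1998 = 6725.6/0.924 = 7278.79.
Real GDP 2001 = 7369.4/1.093 = 6742.36.
Change = 6742.36/7278.79 − 1 = -0.0737.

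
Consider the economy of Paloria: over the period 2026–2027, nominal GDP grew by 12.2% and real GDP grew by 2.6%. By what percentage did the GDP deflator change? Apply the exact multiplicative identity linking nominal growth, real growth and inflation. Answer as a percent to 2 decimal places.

9.36%

(1 + g_nom) = (1 + g_real)(1 + π), so π = 1.1220 / 1.0260 − 1 = 0.09357.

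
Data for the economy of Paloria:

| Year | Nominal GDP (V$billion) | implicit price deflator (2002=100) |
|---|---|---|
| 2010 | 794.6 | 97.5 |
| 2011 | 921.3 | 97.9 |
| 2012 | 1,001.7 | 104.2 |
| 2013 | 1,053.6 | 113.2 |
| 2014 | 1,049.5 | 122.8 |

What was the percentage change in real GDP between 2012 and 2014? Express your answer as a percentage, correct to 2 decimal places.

-11.10%

Real GDP 2012 = 1001.7/1.042 = 961.32.
Real GDP 2014 = 1049.5/1.228 = 854.64.
Change = 854.64/961.32 − 1 = -0.1110.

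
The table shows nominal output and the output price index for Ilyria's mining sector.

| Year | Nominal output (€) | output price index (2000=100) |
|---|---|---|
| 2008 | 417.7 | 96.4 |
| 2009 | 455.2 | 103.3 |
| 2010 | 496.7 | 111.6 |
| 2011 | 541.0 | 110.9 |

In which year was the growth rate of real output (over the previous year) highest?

2011

2009: real = 455.2/1.033 = 440.66; growth vs 2008 (433.30) = 1.70%.
2010: real = 496.7/1.116 = 445.07; growth vs 2009 (440.66) = 1.00%.
2011: real = 541.0/1.109 = 487.83; growth vs 2010 (445.07) = 9.61%.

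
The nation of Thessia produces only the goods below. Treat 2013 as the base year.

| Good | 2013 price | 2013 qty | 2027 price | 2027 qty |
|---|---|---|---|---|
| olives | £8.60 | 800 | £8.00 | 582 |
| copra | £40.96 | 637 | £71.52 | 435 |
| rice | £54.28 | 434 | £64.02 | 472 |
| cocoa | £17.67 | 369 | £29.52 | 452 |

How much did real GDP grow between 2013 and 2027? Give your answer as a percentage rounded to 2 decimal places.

Real GDP 2013 = Nominal GDP 2013 = 8.60·800 + 40.96·637 + 54.28·434 + 17.67·369 = 63049.27.
Real GDP 2027 (at 2013 prices) = 8.60·582 + 40.96·435 + 54.28·472 + 17.67·452 = 56429.80.
Real growth = 56429.80/63049.27 − 1 = -0.1050.

-10.50%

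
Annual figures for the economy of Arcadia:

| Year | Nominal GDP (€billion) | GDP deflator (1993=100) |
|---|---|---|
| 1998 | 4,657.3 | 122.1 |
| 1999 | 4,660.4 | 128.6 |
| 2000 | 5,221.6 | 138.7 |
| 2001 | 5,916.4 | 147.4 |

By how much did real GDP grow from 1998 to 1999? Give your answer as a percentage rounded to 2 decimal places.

Real GDP 1998 = 4657.3/1.221 = 3814.33.
Real GDP 1999 = 4660.4/1.286 = 3623.95.
Change = 3623.95/3814.33 − 1 = -0.0499.

-4.99%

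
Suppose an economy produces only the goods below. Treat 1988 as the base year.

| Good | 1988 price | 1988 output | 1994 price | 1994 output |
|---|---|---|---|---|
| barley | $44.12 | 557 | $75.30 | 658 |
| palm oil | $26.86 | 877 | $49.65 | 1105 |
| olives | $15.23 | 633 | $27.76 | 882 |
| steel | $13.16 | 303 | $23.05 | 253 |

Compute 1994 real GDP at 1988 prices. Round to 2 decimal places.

Real GDP 1994 = Σ (p_1988 × q_1994) = 44.12·658 + 26.86·1105 + 15.23·882 + 13.16·253 = 75473.60.

$75473.60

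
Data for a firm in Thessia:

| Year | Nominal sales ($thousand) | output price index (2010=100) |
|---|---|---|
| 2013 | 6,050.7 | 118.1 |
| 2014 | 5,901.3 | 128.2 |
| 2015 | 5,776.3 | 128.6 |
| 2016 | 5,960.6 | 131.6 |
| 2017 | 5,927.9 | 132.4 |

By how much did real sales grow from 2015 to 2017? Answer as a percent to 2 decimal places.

Real sales 2015 = 5776.3/1.286 = 4491.68.
Real sales 2017 = 5927.9/1.324 = 4477.27.
Change = 4477.27/4491.68 − 1 = -0.0032.

-0.32%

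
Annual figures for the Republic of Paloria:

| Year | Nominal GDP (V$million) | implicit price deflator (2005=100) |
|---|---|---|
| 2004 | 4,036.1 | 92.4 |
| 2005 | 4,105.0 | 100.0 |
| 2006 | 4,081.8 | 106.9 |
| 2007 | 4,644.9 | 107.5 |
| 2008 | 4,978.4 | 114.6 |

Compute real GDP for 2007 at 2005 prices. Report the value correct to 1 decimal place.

Real GDP 2007 = 4644.9 / 1.075 = 4320.84.

V$4,320.8 million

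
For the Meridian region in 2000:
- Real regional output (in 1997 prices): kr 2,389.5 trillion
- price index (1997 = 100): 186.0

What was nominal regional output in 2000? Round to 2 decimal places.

kr 4,444.47 trillion

Nominal regional output = Real × (price index/100) = 2389.5 × 1.860 = 4444.47.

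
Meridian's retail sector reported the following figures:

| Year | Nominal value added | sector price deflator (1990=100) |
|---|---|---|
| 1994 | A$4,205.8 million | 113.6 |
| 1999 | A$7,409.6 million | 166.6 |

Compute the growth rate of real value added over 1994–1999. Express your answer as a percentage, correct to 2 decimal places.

20.13%

Deflate each year: 1994 → 4205.8/1.136 = 3702.29; 1999 → 7409.6/1.666 = 4447.54.
So real value added changed by 4447.54/3702.29 − 1 = 0.2013, i.e. 20.13%.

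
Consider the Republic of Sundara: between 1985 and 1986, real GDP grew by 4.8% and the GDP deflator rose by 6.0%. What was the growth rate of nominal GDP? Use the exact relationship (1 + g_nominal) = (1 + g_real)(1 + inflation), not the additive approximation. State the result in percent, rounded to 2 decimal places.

11.09%

(1 + g_nom) = (1 + g_real)(1 + π) = 1.0480 × 1.0600 = 1.11088.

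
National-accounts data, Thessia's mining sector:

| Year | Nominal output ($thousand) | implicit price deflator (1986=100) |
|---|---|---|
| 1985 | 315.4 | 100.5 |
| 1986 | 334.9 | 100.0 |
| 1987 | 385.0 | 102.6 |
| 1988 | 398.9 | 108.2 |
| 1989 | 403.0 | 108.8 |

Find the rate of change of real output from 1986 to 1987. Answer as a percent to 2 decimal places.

Real output 1986 = 334.9/1.000 = 334.90.
Real output 1987 = 385.0/1.026 = 375.24.
Change = 375.24/334.90 − 1 = 0.1205.

12.05%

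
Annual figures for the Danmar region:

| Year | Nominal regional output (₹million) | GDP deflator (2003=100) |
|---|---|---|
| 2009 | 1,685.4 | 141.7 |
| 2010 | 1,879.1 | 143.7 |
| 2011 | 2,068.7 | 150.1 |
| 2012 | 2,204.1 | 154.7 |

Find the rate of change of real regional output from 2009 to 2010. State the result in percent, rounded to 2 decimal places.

9.94%

Real regional output 2009 = 1685.4/1.417 = 1189.41.
Real regional output 2010 = 1879.1/1.437 = 1307.65.
Change = 1307.65/1189.41 − 1 = 0.0994.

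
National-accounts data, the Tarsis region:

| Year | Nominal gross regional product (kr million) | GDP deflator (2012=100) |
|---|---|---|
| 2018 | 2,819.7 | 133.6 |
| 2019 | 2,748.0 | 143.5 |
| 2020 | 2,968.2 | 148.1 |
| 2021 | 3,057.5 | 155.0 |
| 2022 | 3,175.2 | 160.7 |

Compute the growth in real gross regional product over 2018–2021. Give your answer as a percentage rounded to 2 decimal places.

-6.54%

Real gross regional product 2018 = 2819.7/1.336 = 2110.55.
Real gross regional product 2021 = 3057.5/1.550 = 1972.58.
Change = 1972.58/2110.55 − 1 = -0.0654.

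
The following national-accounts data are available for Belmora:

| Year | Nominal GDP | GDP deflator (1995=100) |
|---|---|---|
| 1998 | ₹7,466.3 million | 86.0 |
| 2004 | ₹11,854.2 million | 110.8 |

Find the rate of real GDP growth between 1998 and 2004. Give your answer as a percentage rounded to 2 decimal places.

Deflate each year: 1998 → 7466.3/0.860 = 8681.74; 2004 → 11854.2/1.108 = 10698.74.
So real GDP changed by 10698.74/8681.74 − 1 = 0.2323, i.e. 23.23%.

23.23%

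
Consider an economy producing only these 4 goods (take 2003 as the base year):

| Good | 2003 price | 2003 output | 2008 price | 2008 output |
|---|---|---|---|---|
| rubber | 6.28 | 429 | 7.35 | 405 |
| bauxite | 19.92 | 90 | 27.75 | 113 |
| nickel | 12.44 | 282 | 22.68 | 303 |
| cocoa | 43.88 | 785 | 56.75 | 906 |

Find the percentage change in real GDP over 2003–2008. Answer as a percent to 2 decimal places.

13.85%

Real GDP 2003 = Nominal GDP 2003 = 6.28·429 + 19.92·90 + 12.44·282 + 43.88·785 = 42440.80.
Real GDP 2008 (at 2003 prices) = 6.28·405 + 19.92·113 + 12.44·303 + 43.88·906 = 48318.96.
Real growth = 48318.96/42440.80 − 1 = 0.1385.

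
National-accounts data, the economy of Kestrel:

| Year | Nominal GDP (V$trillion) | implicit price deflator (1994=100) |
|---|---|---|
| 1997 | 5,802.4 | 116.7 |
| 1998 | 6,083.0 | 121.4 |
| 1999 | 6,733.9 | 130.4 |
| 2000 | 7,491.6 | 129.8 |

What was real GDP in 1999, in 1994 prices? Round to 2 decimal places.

Real GDP 1999 = 6733.9 / 1.304 = 5164.03.

V$5,164.03 trillion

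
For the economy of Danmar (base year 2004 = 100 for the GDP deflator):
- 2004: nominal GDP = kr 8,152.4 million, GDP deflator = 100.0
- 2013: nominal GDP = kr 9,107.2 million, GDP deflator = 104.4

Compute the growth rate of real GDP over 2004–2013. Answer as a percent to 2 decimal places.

7.00%

Deflate each year: 2004 → 8152.4/1.000 = 8152.40; 2013 → 9107.2/1.044 = 8723.37.
So real GDP changed by 8723.37/8152.40 − 1 = 0.0700, i.e. 7.00%.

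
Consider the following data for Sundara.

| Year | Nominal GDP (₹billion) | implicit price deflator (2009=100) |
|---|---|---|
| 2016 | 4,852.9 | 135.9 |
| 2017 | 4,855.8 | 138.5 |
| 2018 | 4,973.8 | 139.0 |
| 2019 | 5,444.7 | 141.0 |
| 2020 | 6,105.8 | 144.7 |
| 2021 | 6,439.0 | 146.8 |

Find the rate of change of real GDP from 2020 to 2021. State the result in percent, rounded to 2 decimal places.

3.95%

Real GDP 2020 = 6105.8/1.447 = 4219.63.
Real GDP 2021 = 6439.0/1.468 = 4386.24.
Change = 4386.24/4219.63 − 1 = 0.0395.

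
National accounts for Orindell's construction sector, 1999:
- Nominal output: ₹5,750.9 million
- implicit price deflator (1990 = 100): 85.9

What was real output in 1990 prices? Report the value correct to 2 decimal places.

₹6,694.88 million

Real output = Nominal / (implicit price deflator/100) = 5750.9 / 0.859 = 6694.88.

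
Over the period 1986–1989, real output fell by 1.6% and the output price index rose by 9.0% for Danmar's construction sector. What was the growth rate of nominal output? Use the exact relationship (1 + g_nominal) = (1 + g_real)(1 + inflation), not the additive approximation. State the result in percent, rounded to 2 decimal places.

7.26%

(1 + g_nom) = (1 + g_real)(1 + π) = 0.9840 × 1.0900 = 1.07256.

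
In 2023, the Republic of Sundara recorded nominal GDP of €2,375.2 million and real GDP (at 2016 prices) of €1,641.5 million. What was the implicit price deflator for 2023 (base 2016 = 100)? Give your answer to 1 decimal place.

144.7

implicit price deflator = (Nominal / Real) × 100 = 2375.2 / 1641.5 × 100 = 144.70.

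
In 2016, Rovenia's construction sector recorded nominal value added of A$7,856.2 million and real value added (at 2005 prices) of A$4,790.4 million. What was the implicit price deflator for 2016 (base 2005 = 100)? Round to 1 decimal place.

implicit price deflator = (Nominal / Real) × 100 = 7856.2 / 4790.4 × 100 = 164.00.

164.0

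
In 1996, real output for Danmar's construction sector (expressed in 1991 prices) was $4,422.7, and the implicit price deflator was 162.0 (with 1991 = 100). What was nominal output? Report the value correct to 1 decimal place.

Nominal output = Real × (implicit price deflator/100) = 4422.7 × 1.620 = 7164.77.

$7,164.8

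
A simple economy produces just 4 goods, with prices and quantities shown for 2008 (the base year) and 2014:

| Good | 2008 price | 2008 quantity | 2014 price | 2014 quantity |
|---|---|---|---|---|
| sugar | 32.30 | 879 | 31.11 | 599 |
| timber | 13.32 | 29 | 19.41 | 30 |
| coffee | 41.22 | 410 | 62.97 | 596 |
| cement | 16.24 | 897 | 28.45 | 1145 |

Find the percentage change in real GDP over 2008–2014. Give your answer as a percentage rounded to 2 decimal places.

4.42%

Real GDP 2008 = Nominal GDP 2008 = 32.30·879 + 13.32·29 + 41.22·410 + 16.24·897 = 60245.46.
Real GDP 2014 (at 2008 prices) = 32.30·599 + 13.32·30 + 41.22·596 + 16.24·1145 = 62909.22.
Real growth = 62909.22/60245.46 − 1 = 0.0442.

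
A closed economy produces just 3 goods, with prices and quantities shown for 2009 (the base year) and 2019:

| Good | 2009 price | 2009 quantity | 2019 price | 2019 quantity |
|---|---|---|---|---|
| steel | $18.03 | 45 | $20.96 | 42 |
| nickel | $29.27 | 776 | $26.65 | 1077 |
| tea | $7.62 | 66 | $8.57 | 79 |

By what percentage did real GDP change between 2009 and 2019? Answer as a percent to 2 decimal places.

36.85%

Real GDP 2009 = Nominal GDP 2009 = 18.03·45 + 29.27·776 + 7.62·66 = 24027.79.
Real GDP 2019 (at 2009 prices) = 18.03·42 + 29.27·1077 + 7.62·79 = 32883.03.
Real growth = 32883.03/24027.79 − 1 = 0.3685.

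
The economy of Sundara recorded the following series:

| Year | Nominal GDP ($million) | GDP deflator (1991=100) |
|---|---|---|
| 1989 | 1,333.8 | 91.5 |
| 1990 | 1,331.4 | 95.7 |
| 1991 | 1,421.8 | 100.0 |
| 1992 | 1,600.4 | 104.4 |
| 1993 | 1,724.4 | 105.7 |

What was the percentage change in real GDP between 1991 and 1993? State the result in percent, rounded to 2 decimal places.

14.74%

Real GDP 1991 = 1421.8/1.000 = 1421.80.
Real GDP 1993 = 1724.4/1.057 = 1631.41.
Change = 1631.41/1421.80 − 1 = 0.1474.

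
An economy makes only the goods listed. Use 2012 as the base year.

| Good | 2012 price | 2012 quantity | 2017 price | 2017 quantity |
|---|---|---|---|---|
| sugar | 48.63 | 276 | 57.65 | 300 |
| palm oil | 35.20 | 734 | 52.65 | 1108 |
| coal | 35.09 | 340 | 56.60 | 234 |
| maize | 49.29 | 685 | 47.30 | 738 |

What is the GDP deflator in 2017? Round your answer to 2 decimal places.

126.08

Nominal GDP 2017 = 57.65·300 + 52.65·1108 + 56.60·234 + 47.30·738 = 123783.00.
Real GDP 2017 (at 2012 prices) = 48.63·300 + 35.20·1108 + 35.09·234 + 49.29·738 = 98177.68.
Deflator = Nominal/Real × 100 = 123783.00/98177.68 × 100 = 126.081.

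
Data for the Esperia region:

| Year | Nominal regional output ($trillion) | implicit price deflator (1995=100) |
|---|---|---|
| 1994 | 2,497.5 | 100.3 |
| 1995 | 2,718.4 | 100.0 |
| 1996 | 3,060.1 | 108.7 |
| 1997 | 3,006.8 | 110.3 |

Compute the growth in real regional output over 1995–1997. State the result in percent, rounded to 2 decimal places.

0.28%

Real regional output 1995 = 2718.4/1.000 = 2718.40.
Real regional output 1997 = 3006.8/1.103 = 2726.02.
Change = 2726.02/2718.40 − 1 = 0.0028.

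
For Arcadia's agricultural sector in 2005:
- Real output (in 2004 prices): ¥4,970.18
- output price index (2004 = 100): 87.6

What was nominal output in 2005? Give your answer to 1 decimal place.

¥4,353.9

Nominal output = Real × (output price index/100) = 4970.18 × 0.876 = 4353.88.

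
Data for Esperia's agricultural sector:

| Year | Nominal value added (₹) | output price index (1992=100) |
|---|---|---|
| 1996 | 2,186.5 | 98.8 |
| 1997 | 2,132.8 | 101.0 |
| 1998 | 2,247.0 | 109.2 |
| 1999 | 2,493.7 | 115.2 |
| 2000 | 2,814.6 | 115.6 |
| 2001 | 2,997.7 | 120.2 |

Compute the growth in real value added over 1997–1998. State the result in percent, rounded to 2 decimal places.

-2.56%

Real value added 1997 = 2132.8/1.010 = 2111.68.
Real value added 1998 = 2247.0/1.092 = 2057.69.
Change = 2057.69/2111.68 − 1 = -0.0256.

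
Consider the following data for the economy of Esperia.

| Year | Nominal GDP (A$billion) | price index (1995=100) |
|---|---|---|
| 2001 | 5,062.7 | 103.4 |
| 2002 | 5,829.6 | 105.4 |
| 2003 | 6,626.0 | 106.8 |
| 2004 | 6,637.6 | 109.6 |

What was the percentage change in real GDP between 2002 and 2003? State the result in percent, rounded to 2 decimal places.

Real GDP 2002 = 5829.6/1.054 = 5530.93.
Real GDP 2003 = 6626.0/1.068 = 6204.12.
Change = 6204.12/5530.93 − 1 = 0.1217.

12.17%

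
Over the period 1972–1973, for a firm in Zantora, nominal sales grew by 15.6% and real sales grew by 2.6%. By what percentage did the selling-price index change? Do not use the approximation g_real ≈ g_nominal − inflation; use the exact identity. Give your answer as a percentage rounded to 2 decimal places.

(1 + g_nom) = (1 + g_real)(1 + π), so π = 1.1560 / 1.0260 − 1 = 0.12671.

12.67%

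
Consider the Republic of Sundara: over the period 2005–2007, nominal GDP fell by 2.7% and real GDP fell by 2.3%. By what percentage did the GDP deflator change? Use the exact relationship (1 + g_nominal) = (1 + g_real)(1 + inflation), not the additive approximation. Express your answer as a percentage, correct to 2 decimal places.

-0.41%

(1 + g_nom) = (1 + g_real)(1 + π), so π = 0.9730 / 0.9770 − 1 = -0.00409.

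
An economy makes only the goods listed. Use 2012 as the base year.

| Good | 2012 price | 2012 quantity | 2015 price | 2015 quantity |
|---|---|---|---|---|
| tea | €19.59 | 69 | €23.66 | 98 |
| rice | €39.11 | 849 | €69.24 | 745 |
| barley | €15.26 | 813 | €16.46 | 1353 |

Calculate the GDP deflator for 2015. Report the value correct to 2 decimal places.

Nominal GDP 2015 = 23.66·98 + 69.24·745 + 16.46·1353 = 76172.86.
Real GDP 2015 (at 2012 prices) = 19.59·98 + 39.11·745 + 15.26·1353 = 51703.55.
Deflator = Nominal/Real × 100 = 76172.86/51703.55 × 100 = 147.326.

147.33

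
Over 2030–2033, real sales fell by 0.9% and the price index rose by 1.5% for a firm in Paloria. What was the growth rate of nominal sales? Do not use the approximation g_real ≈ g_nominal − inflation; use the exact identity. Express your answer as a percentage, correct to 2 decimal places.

0.59%

(1 + g_nom) = (1 + g_real)(1 + π) = 0.9910 × 1.0150 = 1.00587.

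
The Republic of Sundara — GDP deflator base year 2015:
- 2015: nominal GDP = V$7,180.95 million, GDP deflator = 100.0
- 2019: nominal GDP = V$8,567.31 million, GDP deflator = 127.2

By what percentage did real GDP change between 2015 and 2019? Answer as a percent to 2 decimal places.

-6.21%

Deflate each year: 2015 → 7180.95/1.000 = 7180.95; 2019 → 8567.31/1.272 = 6735.31.
So real GDP changed by 6735.31/7180.95 − 1 = -0.0621, i.e. -6.21%.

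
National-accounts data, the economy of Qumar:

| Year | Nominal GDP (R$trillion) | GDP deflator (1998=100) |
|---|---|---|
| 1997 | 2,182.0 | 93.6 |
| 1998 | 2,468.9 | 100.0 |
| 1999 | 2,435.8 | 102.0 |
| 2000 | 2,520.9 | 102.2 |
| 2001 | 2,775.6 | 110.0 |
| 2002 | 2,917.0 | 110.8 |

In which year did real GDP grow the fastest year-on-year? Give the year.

1998

1998: real = 2468.9/1.000 = 2468.90; growth vs 1997 (2331.20) = 5.91%.
1999: real = 2435.8/1.020 = 2388.04; growth vs 1998 (2468.90) = -3.28%.
2000: real = 2520.9/1.022 = 2466.63; growth vs 1999 (2388.04) = 3.29%.
2001: real = 2775.6/1.100 = 2523.27; growth vs 2000 (2466.63) = 2.30%.
2002: real = 2917.0/1.108 = 2632.67; growth vs 2001 (2523.27) = 4.34%.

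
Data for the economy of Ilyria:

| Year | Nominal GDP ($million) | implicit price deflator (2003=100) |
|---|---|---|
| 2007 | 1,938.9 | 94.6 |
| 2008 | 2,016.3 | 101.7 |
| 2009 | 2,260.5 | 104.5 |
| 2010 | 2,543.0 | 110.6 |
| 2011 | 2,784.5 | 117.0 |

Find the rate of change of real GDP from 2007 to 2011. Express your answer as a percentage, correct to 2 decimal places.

16.12%

Real GDP 2007 = 1938.9/0.946 = 2049.58.
Real GDP 2011 = 2784.5/1.170 = 2379.91.
Change = 2379.91/2049.58 − 1 = 0.1612.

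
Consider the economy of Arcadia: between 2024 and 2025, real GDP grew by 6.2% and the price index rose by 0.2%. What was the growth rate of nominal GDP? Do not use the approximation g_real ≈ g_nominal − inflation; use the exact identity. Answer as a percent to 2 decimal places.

(1 + g_nom) = (1 + g_real)(1 + π) = 1.0620 × 1.0020 = 1.06412.

6.41%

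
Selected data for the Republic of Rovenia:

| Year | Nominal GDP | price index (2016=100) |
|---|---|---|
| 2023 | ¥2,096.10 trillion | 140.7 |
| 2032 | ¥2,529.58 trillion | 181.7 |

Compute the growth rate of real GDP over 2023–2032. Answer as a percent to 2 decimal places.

Real GDP 2023 = 2096.10 / 1.407 = 1489.77.
Real GDP 2032 = 2529.58 / 1.817 = 1392.17.
Real growth = 1392.17 / 1489.77 − 1 = -0.0655.

-6.55%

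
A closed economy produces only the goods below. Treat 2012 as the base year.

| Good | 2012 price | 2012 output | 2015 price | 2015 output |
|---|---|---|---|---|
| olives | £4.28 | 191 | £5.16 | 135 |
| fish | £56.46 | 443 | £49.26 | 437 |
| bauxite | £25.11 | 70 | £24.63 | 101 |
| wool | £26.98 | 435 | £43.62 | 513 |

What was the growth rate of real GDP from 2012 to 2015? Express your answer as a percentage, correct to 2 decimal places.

5.86%

Real GDP 2012 = Nominal GDP 2012 = 4.28·191 + 56.46·443 + 25.11·70 + 26.98·435 = 39323.26.
Real GDP 2015 (at 2012 prices) = 4.28·135 + 56.46·437 + 25.11·101 + 26.98·513 = 41627.67.
Real growth = 41627.67/39323.26 − 1 = 0.0586.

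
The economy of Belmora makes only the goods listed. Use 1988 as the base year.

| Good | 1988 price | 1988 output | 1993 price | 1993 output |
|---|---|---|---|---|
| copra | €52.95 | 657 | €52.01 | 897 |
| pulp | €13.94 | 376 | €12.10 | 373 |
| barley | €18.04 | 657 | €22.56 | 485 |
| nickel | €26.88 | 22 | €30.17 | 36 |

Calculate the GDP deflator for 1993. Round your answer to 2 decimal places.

Nominal GDP 1993 = 52.01·897 + 12.10·373 + 22.56·485 + 30.17·36 = 63193.99.
Real GDP 1993 (at 1988 prices) = 52.95·897 + 13.94·373 + 18.04·485 + 26.88·36 = 62412.85.
Deflator = Nominal/Real × 100 = 63193.99/62412.85 × 100 = 101.252.

101.25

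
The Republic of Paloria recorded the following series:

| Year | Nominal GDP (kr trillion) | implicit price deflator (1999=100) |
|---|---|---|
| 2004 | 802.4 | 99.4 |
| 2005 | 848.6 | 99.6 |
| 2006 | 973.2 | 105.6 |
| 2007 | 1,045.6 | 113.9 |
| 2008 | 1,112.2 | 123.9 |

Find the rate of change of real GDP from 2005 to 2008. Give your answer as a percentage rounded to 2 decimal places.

Real GDP 2005 = 848.6/0.996 = 852.01.
Real GDP 2008 = 1112.2/1.239 = 897.66.
Change = 897.66/852.01 − 1 = 0.0536.

5.36%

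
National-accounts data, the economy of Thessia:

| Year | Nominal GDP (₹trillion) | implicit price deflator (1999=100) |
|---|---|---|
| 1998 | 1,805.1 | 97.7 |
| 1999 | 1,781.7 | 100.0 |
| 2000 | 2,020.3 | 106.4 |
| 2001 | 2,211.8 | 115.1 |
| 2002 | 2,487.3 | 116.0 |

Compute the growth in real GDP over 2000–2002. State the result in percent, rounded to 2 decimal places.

12.93%

Real GDP 2000 = 2020.3/1.064 = 1898.78.
Real GDP 2002 = 2487.3/1.160 = 2144.22.
Change = 2144.22/1898.78 − 1 = 0.1293.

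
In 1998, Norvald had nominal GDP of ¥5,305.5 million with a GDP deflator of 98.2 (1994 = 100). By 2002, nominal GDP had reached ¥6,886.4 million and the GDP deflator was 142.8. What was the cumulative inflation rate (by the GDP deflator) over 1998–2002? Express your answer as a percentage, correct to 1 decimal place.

45.4%

Price-level change = 142.8 / 98.2 − 1 = 0.4542.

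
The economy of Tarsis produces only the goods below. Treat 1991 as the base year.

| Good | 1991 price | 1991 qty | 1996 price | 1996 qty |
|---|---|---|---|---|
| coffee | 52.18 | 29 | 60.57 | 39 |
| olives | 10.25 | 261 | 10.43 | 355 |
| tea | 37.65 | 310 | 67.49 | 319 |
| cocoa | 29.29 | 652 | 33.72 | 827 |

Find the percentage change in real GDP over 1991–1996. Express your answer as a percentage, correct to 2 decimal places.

Real GDP 1991 = Nominal GDP 1991 = 52.18·29 + 10.25·261 + 37.65·310 + 29.29·652 = 34957.05.
Real GDP 1996 (at 1991 prices) = 52.18·39 + 10.25·355 + 37.65·319 + 29.29·827 = 41906.95.
Real growth = 41906.95/34957.05 − 1 = 0.1988.

19.88%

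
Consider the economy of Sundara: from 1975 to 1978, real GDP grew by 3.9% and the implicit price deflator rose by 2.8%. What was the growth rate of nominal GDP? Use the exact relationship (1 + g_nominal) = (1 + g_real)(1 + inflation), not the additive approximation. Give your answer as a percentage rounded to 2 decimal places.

(1 + g_nom) = (1 + g_real)(1 + π) = 1.0390 × 1.0280 = 1.06809.

6.81%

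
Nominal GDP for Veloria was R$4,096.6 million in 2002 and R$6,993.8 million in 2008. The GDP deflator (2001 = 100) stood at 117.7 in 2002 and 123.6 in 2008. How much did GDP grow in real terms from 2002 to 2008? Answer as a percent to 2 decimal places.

Real GDP 2002 = 4096.6 / 1.177 = 3480.54.
Real GDP 2008 = 6993.8 / 1.236 = 5658.41.
Real growth = 5658.41 / 3480.54 − 1 = 0.6257.

62.57%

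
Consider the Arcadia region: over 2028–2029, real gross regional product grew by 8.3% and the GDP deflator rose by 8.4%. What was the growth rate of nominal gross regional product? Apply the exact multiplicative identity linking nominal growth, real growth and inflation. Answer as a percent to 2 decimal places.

(1 + g_nom) = (1 + g_real)(1 + π) = 1.0830 × 1.0840 = 1.17397.

17.40%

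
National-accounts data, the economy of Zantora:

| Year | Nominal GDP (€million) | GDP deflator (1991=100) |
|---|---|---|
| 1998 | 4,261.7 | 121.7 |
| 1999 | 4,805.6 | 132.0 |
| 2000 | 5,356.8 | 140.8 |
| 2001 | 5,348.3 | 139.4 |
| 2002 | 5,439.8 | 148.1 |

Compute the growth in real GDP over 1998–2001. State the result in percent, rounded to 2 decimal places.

9.56%

Real GDP 1998 = 4261.7/1.217 = 3501.81.
Real GDP 2001 = 5348.3/1.394 = 3836.66.
Change = 3836.66/3501.81 − 1 = 0.0956.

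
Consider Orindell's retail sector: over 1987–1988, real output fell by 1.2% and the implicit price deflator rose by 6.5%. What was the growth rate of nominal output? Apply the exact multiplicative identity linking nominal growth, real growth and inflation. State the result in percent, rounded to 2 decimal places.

(1 + g_nom) = (1 + g_real)(1 + π) = 0.9880 × 1.0650 = 1.05222.

5.22%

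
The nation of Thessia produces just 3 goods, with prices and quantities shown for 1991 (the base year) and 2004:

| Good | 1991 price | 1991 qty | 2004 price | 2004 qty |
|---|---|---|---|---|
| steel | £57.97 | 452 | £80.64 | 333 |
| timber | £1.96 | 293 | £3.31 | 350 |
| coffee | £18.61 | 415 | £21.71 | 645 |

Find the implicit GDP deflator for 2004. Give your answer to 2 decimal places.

Nominal GDP 2004 = 80.64·333 + 3.31·350 + 21.71·645 = 42014.57.
Real GDP 2004 (at 1991 prices) = 57.97·333 + 1.96·350 + 18.61·645 = 31993.46.
Deflator = Nominal/Real × 100 = 42014.57/31993.46 × 100 = 131.322.

131.32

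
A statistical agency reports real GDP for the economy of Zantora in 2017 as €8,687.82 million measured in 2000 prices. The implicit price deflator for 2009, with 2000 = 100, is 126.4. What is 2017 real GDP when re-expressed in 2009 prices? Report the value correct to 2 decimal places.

€10,981.40 million

Real GDP in 2009 prices = Real GDP in 2000 prices × (P_2009/P_2000) = 8687.82 × 1.264 = 10981.40.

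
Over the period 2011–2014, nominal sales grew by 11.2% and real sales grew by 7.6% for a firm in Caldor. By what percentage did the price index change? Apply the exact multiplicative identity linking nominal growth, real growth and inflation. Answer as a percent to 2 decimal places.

3.35%

(1 + g_nom) = (1 + g_real)(1 + π), so π = 1.1120 / 1.0760 − 1 = 0.03346.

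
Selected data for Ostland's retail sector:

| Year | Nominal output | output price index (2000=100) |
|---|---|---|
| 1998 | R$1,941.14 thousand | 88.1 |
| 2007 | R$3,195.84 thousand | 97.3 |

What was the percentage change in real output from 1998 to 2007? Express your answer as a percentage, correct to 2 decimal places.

49.07%

Deflate each year: 1998 → 1941.14/0.881 = 2203.34; 2007 → 3195.84/0.973 = 3284.52.
So real output changed by 3284.52/2203.34 − 1 = 0.4907, i.e. 49.07%.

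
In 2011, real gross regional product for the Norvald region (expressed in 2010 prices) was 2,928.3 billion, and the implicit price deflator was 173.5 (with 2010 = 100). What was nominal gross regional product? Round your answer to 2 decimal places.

Nominal gross regional product = Real × (implicit price deflator/100) = 2928.3 × 1.735 = 5080.60.

5,080.60 billion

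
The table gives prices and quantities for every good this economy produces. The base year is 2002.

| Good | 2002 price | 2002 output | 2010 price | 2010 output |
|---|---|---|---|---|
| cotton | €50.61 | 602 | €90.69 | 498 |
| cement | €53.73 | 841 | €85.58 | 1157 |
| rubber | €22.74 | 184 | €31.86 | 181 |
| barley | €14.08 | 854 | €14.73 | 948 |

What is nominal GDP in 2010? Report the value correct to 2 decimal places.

Nominal GDP 2010 = Σ (p_2010 × q_2010) = 90.69·498 + 85.58·1157 + 31.86·181 + 14.73·948 = 163910.38.

€163910.38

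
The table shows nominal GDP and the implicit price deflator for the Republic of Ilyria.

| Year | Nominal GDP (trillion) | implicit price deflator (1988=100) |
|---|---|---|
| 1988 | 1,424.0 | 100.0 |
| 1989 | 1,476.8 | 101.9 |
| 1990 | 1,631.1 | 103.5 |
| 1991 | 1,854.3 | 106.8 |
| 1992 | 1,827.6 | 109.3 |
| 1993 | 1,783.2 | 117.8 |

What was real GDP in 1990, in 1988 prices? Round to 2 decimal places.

1,575.94 trillion

Real GDP 1990 = 1631.1 / 1.035 = 1575.94.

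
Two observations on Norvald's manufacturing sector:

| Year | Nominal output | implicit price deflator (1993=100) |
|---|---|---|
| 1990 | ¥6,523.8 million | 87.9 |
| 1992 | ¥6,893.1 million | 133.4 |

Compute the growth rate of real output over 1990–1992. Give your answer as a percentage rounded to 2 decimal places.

Deflate each year: 1990 → 6523.8/0.879 = 7421.84; 1992 → 6893.1/1.334 = 5167.24.
So real output changed by 5167.24/7421.84 − 1 = -0.3038, i.e. -30.38%.

-30.38%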